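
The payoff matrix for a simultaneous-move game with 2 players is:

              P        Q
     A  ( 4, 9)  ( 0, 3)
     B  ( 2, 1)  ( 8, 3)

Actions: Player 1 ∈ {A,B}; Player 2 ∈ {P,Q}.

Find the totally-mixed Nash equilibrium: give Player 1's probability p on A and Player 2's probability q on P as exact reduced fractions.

p=1/4, q=4/5

P1 indiff ⇒ q·4+(1-q)·0 = q·2+(1-q)·8 ⇒ q(2) = (1-q)(8) ⇒ q = 4/5
P2 indiff ⇒ p·9+(1-p)·1 = p·3+(1-p)·3 ⇒ p(6) = (1-p)(2) ⇒ p = 1/4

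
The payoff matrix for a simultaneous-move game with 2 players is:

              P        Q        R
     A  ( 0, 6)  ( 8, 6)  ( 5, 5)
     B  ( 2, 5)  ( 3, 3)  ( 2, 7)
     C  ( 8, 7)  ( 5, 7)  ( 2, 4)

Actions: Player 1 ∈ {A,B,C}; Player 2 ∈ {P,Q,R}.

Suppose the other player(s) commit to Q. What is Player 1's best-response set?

argmax u_1 = {A}

u_1(A vs Q) = 8
u_1(B vs Q) = 3
u_1(C vs Q) = 5
max payoff 8 at {A}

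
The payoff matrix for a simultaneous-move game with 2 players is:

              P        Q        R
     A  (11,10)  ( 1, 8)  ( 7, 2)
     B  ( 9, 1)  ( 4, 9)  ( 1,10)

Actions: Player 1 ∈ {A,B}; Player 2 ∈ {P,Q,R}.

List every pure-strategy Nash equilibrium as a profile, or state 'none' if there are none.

NE set: (A,P)

(A,P): NE
(A,Q): not NE [P1→B gives 4>1; P2→P gives 10>8]
(A,R): not NE [P2→P gives 10>2]
(B,P): not NE [P1→A gives 11>9; P2→R gives 10>1]
(B,Q): not NE [P2→R gives 10>9]
(B,R): not NE [P1→A gives 7>1]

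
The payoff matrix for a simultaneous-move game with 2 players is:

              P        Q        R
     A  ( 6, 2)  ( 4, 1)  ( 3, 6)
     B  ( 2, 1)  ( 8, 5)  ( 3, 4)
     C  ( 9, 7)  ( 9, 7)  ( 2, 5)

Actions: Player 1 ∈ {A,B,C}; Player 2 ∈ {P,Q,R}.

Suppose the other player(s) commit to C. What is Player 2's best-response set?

u_2(P vs C) = 7
u_2(Q vs C) = 7
u_2(R vs C) = 5
max payoff 7 at {P,Q}

BR_2 = {P,Q}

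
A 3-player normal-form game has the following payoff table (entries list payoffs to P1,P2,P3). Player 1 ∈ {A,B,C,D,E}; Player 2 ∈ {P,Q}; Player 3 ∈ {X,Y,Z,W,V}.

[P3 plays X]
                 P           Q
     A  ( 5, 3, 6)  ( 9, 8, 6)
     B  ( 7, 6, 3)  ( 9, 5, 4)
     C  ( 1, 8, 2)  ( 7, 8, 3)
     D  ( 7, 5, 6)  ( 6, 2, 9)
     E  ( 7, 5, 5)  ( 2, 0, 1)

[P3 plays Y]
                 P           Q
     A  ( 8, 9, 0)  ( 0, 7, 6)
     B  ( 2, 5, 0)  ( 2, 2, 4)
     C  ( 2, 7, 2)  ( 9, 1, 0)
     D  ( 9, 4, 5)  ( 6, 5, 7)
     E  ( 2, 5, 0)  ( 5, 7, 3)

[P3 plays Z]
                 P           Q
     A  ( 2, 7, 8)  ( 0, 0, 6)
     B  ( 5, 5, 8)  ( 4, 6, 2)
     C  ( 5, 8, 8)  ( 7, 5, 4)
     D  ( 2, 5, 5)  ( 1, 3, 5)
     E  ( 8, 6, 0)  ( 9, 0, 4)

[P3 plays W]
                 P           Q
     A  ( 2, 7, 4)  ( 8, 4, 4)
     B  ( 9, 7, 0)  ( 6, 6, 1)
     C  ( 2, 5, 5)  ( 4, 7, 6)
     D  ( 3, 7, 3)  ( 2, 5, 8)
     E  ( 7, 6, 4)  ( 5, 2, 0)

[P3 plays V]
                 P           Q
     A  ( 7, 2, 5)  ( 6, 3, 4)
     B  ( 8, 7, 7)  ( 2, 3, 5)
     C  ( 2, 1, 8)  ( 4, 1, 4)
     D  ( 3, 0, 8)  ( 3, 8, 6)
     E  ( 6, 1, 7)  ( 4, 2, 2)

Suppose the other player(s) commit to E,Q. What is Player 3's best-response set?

argmax u_3 = {Z}

u_3(X vs E,Q) = 1
u_3(Y vs E,Q) = 3
u_3(Z vs E,Q) = 4
u_3(W vs E,Q) = 0
u_3(V vs E,Q) = 2
max payoff 4 at {Z}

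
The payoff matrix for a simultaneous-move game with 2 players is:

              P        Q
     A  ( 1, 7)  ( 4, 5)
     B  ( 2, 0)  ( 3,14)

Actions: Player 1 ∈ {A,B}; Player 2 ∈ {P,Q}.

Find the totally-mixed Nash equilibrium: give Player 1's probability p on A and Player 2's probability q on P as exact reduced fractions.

P1 indiff ⇒ q·1+(1-q)·4 = q·2+(1-q)·3 ⇒ q(-1) = (1-q)(-1) ⇒ q = 1/2
P2 indiff ⇒ p·7+(1-p)·0 = p·5+(1-p)·14 ⇒ p(2) = (1-p)(14) ⇒ p = 7/8

P1 mixes 7/8 on A; P2 mixes 1/2 on P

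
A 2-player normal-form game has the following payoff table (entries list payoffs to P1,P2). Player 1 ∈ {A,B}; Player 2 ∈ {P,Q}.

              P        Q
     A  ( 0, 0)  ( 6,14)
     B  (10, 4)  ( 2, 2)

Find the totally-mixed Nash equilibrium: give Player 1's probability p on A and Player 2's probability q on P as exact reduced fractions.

(p,q) = (1/8, 2/7)

P1 indiff ⇒ q·0+(1-q)·6 = q·10+(1-q)·2 ⇒ q(-10) = (1-q)(-4) ⇒ q = 2/7
P2 indiff ⇒ p·0+(1-p)·4 = p·14+(1-p)·2 ⇒ p(-14) = (1-p)(-2) ⇒ p = 1/8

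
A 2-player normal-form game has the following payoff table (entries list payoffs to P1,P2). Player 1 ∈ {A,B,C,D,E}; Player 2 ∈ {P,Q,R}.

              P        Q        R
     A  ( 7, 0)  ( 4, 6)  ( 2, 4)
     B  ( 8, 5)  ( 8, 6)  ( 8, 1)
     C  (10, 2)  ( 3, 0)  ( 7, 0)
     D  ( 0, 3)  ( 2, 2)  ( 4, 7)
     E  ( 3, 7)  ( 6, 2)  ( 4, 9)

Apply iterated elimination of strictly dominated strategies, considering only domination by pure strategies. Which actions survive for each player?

Remaining: P1:{B,C} P2:{P,Q}

P1 drop A (B beats it: P:8>7 Q:8>4 R:8>2)
P1 drop D (B beats it: P:8>0 Q:8>2 R:8>4)
P1 drop E (B beats it: P:8>3 Q:8>6 R:8>4)
P2 drop R (P beats it: B:5>1 C:2>0)
P1→{B,C} P2→{P,Q}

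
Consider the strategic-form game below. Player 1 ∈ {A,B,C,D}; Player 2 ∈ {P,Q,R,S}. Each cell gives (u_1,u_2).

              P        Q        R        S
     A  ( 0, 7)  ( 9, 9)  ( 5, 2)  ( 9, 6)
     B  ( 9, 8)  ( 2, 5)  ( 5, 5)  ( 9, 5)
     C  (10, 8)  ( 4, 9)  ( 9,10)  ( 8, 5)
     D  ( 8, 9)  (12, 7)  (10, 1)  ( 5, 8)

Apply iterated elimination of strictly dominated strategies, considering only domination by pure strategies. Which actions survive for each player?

IESDS → P1:{C,D} P2:{P,Q,R}

P2 drop S (P beats it: A:7>6 B:8>5 C:8>5 D:9>8)
P1 drop A (D beats it: P:8>0 Q:12>9 R:10>5)
P1 drop B (C beats it: P:10>9 Q:4>2 R:9>5)
P1→{C,D} P2→{P,Q,R}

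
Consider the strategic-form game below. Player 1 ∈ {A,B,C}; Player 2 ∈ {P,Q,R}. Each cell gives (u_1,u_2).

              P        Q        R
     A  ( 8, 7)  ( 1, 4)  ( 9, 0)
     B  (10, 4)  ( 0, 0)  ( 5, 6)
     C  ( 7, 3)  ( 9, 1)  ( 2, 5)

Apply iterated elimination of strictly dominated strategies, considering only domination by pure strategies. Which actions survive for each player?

Remaining: P1:{A,B} P2:{P,R}

P2 drop Q (P beats it: A:7>4 B:4>0 C:3>1)
P1 drop C (A beats it: P:8>7 R:9>2)
P1→{A,B} P2→{P,R}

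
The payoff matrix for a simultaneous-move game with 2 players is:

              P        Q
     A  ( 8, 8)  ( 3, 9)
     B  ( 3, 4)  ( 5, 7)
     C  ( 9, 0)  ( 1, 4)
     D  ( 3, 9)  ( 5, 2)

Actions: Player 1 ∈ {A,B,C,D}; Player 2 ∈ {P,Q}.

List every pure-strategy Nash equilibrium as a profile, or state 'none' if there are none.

(A,P): not NE [P1→C gives 9>8; P2→Q gives 9>8]
(A,Q): not NE [P1→D gives 5>3]
(B,P): not NE [P1→C gives 9>3; P2→Q gives 7>4]
(B,Q): NE
(C,P): not NE [P2→Q gives 4>0]
(C,Q): not NE [P1→D gives 5>1]
(D,P): not NE [P1→C gives 9>3]
(D,Q): not NE [P2→P gives 9>2]

PSNE = {(B,Q)}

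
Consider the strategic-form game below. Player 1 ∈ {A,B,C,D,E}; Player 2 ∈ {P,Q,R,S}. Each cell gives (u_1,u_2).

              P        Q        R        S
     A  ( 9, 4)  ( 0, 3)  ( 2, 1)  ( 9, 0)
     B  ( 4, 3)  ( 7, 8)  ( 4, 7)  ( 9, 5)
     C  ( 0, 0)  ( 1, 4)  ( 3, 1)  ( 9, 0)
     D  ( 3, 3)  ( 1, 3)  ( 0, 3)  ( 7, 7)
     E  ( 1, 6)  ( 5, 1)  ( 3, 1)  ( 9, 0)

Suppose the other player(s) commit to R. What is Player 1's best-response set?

u_1(A vs R) = 2
u_1(B vs R) = 4
u_1(C vs R) = 3
u_1(D vs R) = 0
u_1(E vs R) = 3
max payoff 4 at {B}

BR_1 = {B}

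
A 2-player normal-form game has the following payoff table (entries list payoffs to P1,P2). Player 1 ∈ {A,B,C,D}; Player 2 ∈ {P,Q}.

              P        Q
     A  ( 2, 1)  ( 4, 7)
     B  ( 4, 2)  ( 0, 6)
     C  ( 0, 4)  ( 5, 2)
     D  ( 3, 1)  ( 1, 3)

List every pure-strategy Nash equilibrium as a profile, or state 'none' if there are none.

(A,P): not NE [P1→B gives 4>2; P2→Q gives 7>1]
(A,Q): not NE [P1→C gives 5>4]
(B,P): not NE [P2→Q gives 6>2]
(B,Q): not NE [P1→C gives 5>0]
(C,P): not NE [P1→B gives 4>0]
(C,Q): not NE [P2→P gives 4>2]
(D,P): not NE [P1→B gives 4>3; P2→Q gives 3>1]
(D,Q): not NE [P1→C gives 5>1]

PSNE: ∅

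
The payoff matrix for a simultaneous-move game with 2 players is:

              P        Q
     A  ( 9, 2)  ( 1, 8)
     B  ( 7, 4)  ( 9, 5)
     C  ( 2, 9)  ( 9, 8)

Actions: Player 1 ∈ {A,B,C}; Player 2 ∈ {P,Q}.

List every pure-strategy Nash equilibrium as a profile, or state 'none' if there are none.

PSNE = {(B,Q)}

(A,P): not NE [P2→Q gives 8>2]
(A,Q): not NE [P1→C gives 9>1]
(B,P): not NE [P1→A gives 9>7; P2→Q gives 5>4]
(B,Q): NE
(C,P): not NE [P1→A gives 9>2]
(C,Q): not NE [P2→P gives 9>8]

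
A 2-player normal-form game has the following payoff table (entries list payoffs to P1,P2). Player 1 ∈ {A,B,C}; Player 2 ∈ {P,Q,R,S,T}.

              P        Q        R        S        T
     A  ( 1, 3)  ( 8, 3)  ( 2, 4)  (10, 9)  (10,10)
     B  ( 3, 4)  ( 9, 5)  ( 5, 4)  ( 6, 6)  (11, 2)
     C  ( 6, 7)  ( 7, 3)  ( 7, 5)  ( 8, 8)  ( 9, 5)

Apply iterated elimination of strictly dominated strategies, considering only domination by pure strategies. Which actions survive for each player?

IESDS → P1:{A,B} P2:{S,T}

P2 drop P (S beats it: A:9>3 B:6>4 C:8>7)
P2 drop Q (S beats it: A:9>3 B:6>5 C:8>3)
P2 drop R (S beats it: A:9>4 B:6>4 C:8>5)
P1 drop C (A beats it: S:10>8 T:10>9)
P1→{A,B} P2→{S,T}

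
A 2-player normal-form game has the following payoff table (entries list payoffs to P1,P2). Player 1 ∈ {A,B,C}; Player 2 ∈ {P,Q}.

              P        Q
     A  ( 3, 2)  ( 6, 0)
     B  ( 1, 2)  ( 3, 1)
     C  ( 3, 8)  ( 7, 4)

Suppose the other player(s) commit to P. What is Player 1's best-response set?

u_1(A vs P) = 3
u_1(B vs P) = 1
u_1(C vs P) = 3
max payoff 3 at {A,C}

argmax u_1 = {A,C}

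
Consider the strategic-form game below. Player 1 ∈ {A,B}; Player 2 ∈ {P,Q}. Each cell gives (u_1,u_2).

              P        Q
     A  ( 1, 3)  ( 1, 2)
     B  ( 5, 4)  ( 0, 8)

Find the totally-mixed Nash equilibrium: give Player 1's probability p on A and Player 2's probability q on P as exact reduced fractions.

P1 mixes 4/5 on A; P2 mixes 1/5 on P

P1 indiff ⇒ q·1+(1-q)·1 = q·5+(1-q)·0 ⇒ q(-4) = (1-q)(-1) ⇒ q = 1/5
P2 indiff ⇒ p·3+(1-p)·4 = p·2+(1-p)·8 ⇒ p(1) = (1-p)(4) ⇒ p = 4/5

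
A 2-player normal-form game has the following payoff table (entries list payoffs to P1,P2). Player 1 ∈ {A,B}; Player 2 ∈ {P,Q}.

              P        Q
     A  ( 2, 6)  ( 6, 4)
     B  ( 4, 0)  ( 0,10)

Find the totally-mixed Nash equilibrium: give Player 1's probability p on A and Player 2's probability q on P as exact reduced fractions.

P1 indiff ⇒ q·2+(1-q)·6 = q·4+(1-q)·0 ⇒ q(-2) = (1-q)(-6) ⇒ q = 3/4
P2 indiff ⇒ p·6+(1-p)·0 = p·4+(1-p)·10 ⇒ p(2) = (1-p)(10) ⇒ p = 5/6

(p,q) = (5/6, 3/4)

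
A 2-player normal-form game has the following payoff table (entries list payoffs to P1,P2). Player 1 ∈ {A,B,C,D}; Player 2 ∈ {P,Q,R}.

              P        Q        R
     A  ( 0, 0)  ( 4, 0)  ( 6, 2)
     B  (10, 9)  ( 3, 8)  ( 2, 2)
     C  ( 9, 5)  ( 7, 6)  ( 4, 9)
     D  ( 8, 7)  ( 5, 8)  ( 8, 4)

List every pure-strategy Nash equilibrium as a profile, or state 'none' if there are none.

(A,P): not NE [P1→B gives 10>0; P2→R gives 2>0]
(A,Q): not NE [P1→C gives 7>4; P2→R gives 2>0]
(A,R): not NE [P1→D gives 8>6]
(B,P): NE
(B,Q): not NE [P1→C gives 7>3; P2→P gives 9>8]
(B,R): not NE [P1→D gives 8>2; P2→P gives 9>2]
(C,P): not NE [P1→B gives 10>9; P2→R gives 9>5]
(C,Q): not NE [P2→R gives 9>6]
(C,R): not NE [P1→D gives 8>4]
(D,P): not NE [P1→B gives 10>8; P2→Q gives 8>7]
(D,Q): not NE [P1→C gives 7>5]
(D,R): not NE [P2→Q gives 8>4]

PSNE = {(B,P)}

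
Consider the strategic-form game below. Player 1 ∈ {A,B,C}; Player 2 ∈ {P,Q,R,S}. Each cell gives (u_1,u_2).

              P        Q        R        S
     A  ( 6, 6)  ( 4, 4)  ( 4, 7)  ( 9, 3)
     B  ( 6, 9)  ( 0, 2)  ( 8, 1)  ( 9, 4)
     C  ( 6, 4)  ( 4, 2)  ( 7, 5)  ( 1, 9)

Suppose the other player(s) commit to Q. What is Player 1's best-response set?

u_1(A vs Q) = 4
u_1(B vs Q) = 0
u_1(C vs Q) = 4
max payoff 4 at {A,C}

P1 best: {A,C}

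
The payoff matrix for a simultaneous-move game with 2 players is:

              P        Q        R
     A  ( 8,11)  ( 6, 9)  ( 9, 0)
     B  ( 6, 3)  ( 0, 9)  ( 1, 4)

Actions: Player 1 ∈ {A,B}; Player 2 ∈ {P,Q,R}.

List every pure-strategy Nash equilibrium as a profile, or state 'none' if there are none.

NE set: (A,P)

(A,P): NE
(A,Q): not NE [P2→P gives 11>9]
(A,R): not NE [P2→P gives 11>0]
(B,P): not NE [P1→A gives 8>6; P2→Q gives 9>3]
(B,Q): not NE [P1→A gives 6>0]
(B,R): not NE [P1→A gives 9>1; P2→Q gives 9>4]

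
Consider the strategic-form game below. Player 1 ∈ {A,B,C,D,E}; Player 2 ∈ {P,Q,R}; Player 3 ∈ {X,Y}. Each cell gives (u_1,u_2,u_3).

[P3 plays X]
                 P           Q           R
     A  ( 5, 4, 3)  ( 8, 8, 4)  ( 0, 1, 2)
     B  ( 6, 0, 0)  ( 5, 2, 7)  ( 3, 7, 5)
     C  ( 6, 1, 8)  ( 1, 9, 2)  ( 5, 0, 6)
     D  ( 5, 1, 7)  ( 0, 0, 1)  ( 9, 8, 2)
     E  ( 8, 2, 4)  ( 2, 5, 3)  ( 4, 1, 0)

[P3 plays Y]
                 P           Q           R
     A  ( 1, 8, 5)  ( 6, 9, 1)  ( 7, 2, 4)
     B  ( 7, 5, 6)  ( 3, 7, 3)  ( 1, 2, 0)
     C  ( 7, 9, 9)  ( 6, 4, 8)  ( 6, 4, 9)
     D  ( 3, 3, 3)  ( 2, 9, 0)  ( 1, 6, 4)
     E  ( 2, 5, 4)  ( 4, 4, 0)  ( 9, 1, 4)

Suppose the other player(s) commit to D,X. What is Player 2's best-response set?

P2 best: {R}

u_2(P vs D,X) = 1
u_2(Q vs D,X) = 0
u_2(R vs D,X) = 8
max payoff 8 at {R}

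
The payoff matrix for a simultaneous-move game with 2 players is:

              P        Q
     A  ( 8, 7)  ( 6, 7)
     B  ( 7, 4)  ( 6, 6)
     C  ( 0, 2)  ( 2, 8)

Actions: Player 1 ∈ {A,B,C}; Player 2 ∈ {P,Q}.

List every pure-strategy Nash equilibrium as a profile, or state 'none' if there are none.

Nash profiles: (A,P), (A,Q), (B,Q)

(A,P): NE
(A,Q): NE
(B,P): not NE [P1→A gives 8>7; P2→Q gives 6>4]
(B,Q): NE
(C,P): not NE [P1→A gives 8>0; P2→Q gives 8>2]
(C,Q): not NE [P1→B gives 6>2]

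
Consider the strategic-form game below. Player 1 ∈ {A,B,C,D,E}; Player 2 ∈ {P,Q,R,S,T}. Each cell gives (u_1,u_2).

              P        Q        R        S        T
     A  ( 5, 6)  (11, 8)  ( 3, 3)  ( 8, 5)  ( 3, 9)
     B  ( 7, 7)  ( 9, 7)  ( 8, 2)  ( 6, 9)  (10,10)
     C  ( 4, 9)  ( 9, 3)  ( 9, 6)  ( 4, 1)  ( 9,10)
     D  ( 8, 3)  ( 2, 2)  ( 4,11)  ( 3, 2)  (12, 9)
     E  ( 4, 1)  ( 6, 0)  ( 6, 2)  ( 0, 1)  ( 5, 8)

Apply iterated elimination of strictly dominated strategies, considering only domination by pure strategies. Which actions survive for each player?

P1 drop E (B beats it: P:7>4 Q:9>6 R:8>6 S:6>0 T:10>5)
P2 drop P (T beats it: A:9>6 B:10>7 C:10>9 D:9>3)
P2 drop Q (T beats it: A:9>8 B:10>7 C:10>3 D:9>2)
P2 drop S (T beats it: A:9>5 B:10>9 C:10>1 D:9>2)
P1 drop A (B beats it: R:8>3 T:10>3)
P1→{B,C,D} P2→{R,T}

Survivors P1:{B,C,D} P2:{R,T}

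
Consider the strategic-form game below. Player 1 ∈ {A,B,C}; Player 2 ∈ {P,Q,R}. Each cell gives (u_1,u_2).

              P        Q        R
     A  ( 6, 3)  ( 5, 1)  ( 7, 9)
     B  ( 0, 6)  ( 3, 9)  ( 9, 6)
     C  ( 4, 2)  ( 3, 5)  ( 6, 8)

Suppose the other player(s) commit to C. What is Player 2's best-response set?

P2 best: {R}

u_2(P vs C) = 2
u_2(Q vs C) = 5
u_2(R vs C) = 8
max payoff 8 at {R}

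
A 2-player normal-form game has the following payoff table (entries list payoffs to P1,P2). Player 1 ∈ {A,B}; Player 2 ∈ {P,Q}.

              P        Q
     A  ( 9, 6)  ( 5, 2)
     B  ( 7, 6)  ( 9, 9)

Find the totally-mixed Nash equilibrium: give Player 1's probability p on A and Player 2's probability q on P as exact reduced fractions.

p=3/7, q=2/3

P1 indiff ⇒ q·9+(1-q)·5 = q·7+(1-q)·9 ⇒ q(2) = (1-q)(4) ⇒ q = 2/3
P2 indiff ⇒ p·6+(1-p)·6 = p·2+(1-p)·9 ⇒ p(4) = (1-p)(3) ⇒ p = 3/7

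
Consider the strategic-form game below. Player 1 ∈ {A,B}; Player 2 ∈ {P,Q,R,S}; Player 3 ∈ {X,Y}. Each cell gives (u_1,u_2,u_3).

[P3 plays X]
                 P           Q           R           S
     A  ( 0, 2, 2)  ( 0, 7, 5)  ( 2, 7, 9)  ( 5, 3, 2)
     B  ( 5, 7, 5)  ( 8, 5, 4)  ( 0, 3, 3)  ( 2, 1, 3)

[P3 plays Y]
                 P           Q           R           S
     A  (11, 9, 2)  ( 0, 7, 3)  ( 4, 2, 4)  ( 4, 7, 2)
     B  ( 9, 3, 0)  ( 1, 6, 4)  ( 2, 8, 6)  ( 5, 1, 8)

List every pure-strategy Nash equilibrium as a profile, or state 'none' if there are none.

(A,P,X): not NE [P1→B gives 5>0; P2→R gives 7>2]
(A,P,Y): NE
(A,Q,X): not NE [P1→B gives 8>0]
(A,Q,Y): not NE [P1→B gives 1>0; P2→P gives 9>7; P3→X gives 5>3]
(A,R,X): NE
(A,R,Y): not NE [P2→P gives 9>2; P3→X gives 9>4]
(A,S,X): not NE [P2→R gives 7>3]
(A,S,Y): not NE [P1→B gives 5>4; P2→P gives 9>7]
(B,P,X): NE
(B,P,Y): not NE [P1→A gives 11>9; P2→R gives 8>3; P3→X gives 5>0]
(B,Q,X): not NE [P2→P gives 7>5]
(B,Q,Y): not NE [P2→R gives 8>6]
(B,R,X): not NE [P1→A gives 2>0; P2→P gives 7>3; P3→Y gives 6>3]
(B,R,Y): not NE [P1→A gives 4>2]
(B,S,X): not NE [P1→A gives 5>2; P2→P gives 7>1; P3→Y gives 8>3]
(B,S,Y): not NE [P2→R gives 8>1]

Nash profiles: (A,P,Y), (A,R,X), (B,P,X)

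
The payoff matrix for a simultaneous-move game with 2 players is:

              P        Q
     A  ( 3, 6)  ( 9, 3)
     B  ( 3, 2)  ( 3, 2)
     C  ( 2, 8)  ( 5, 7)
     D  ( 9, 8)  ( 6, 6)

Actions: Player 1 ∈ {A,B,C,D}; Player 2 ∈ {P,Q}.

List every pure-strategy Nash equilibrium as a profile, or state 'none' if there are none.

NE set: (D,P)

(A,P): not NE [P1→D gives 9>3]
(A,Q): not NE [P2→P gives 6>3]
(B,P): not NE [P1→D gives 9>3]
(B,Q): not NE [P1→A gives 9>3]
(C,P): not NE [P1→D gives 9>2]
(C,Q): not NE [P1→A gives 9>5; P2→P gives 8>7]
(D,P): NE
(D,Q): not NE [P1→A gives 9>6; P2→P gives 8>6]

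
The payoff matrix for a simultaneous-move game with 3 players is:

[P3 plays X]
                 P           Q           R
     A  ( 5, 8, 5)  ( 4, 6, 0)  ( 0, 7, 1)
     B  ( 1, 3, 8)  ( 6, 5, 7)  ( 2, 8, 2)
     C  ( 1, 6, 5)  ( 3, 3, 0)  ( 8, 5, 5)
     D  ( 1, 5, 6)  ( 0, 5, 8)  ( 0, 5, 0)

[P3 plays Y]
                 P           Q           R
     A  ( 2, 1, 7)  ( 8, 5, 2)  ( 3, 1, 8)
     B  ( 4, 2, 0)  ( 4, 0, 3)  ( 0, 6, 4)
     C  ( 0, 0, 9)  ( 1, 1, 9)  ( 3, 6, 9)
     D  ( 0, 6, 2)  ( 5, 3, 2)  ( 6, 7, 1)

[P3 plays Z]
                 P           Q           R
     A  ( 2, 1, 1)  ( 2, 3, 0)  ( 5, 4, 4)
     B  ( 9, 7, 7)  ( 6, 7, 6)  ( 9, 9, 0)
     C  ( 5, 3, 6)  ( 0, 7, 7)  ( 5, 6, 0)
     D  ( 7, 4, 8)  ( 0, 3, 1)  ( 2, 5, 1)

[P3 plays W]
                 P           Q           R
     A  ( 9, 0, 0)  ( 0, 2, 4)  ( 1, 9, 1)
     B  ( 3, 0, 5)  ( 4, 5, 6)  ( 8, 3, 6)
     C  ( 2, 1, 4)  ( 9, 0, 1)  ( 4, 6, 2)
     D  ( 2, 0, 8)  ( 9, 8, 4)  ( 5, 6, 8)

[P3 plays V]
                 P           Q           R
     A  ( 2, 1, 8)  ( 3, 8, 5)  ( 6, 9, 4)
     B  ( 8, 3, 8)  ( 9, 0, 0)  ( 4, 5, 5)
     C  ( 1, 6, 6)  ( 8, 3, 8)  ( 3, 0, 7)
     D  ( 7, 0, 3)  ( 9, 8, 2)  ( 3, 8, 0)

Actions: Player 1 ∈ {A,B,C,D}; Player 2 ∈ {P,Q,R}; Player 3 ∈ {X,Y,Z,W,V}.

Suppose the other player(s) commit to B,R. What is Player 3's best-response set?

u_3(X vs B,R) = 2
u_3(Y vs B,R) = 4
u_3(Z vs B,R) = 0
u_3(W vs B,R) = 6
u_3(V vs B,R) = 5
max payoff 6 at {W}

BR_3 = {W}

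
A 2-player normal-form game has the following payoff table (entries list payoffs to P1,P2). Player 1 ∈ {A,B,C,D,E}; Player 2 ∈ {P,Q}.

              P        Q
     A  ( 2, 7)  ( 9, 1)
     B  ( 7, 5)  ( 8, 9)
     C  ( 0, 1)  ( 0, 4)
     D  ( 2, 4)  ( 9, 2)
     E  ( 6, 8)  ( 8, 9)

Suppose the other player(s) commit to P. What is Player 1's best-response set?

u_1(A vs P) = 2
u_1(B vs P) = 7
u_1(C vs P) = 0
u_1(D vs P) = 2
u_1(E vs P) = 6
max payoff 7 at {B}

BR_1 = {B}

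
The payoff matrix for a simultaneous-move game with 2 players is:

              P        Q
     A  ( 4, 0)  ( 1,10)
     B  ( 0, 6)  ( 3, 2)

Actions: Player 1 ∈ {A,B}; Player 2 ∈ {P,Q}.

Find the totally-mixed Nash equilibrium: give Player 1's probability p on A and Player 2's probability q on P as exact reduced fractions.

P1 indiff ⇒ q·4+(1-q)·1 = q·0+(1-q)·3 ⇒ q(4) = (1-q)(2) ⇒ q = 1/3
P2 indiff ⇒ p·0+(1-p)·6 = p·10+(1-p)·2 ⇒ p(-10) = (1-p)(-4) ⇒ p = 2/7

P1 mixes 2/7 on A; P2 mixes 1/3 on P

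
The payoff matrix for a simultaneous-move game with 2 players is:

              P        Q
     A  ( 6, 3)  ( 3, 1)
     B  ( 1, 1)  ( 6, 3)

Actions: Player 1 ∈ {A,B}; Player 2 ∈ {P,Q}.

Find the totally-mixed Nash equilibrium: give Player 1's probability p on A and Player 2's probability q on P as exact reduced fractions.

P1 mixes 1/2 on A; P2 mixes 3/8 on P

P1 indiff ⇒ q·6+(1-q)·3 = q·1+(1-q)·6 ⇒ q(5) = (1-q)(3) ⇒ q = 3/8
P2 indiff ⇒ p·3+(1-p)·1 = p·1+(1-p)·3 ⇒ p(2) = (1-p)(2) ⇒ p = 1/2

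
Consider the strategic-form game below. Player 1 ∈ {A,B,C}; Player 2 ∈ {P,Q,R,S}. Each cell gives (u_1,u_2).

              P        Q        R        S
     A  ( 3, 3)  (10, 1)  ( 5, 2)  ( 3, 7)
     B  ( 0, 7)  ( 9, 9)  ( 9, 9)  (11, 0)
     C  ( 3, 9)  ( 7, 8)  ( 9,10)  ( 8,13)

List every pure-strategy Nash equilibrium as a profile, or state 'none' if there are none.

(A,P): not NE [P2→S gives 7>3]
(A,Q): not NE [P2→S gives 7>1]
(A,R): not NE [P1→C gives 9>5; P2→S gives 7>2]
(A,S): not NE [P1→B gives 11>3]
(B,P): not NE [P1→C gives 3>0; P2→R gives 9>7]
(B,Q): not NE [P1→A gives 10>9]
(B,R): NE
(B,S): not NE [P2→R gives 9>0]
(C,P): not NE [P2→S gives 13>9]
(C,Q): not NE [P1→A gives 10>7; P2→S gives 13>8]
(C,R): not NE [P2→S gives 13>10]
(C,S): not NE [P1→B gives 11>8]

PSNE = {(B,R)}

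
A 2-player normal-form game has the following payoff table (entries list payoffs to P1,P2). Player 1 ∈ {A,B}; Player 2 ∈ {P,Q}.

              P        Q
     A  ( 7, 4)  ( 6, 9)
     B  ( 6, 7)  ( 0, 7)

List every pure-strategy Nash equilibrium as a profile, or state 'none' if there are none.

(A,P): not NE [P2→Q gives 9>4]
(A,Q): NE
(B,P): not NE [P1→A gives 7>6]
(B,Q): not NE [P1→A gives 6>0]

NE set: (A,Q)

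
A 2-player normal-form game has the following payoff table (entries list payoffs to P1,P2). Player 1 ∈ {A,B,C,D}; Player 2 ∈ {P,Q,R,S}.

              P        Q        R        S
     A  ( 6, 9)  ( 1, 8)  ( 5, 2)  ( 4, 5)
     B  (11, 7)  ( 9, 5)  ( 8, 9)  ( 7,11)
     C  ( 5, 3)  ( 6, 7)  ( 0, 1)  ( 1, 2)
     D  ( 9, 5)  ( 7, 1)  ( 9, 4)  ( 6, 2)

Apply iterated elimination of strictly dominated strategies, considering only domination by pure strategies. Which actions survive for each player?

P1 drop A (B beats it: P:11>6 Q:9>1 R:8>5 S:7>4)
P1 drop C (B beats it: P:11>5 Q:9>6 R:8>0 S:7>1)
P2 drop Q (P beats it: B:7>5 D:5>1)
P1→{B,D} P2→{P,R,S}

Survivors P1:{B,D} P2:{P,R,S}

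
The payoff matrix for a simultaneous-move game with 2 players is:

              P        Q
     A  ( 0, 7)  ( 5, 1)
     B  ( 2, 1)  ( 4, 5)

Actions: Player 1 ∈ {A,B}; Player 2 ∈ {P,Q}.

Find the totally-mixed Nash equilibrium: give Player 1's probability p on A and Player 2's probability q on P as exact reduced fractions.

P1 mixes 2/5 on A; P2 mixes 1/3 on P

P1 indiff ⇒ q·0+(1-q)·5 = q·2+(1-q)·4 ⇒ q(-2) = (1-q)(-1) ⇒ q = 1/3
P2 indiff ⇒ p·7+(1-p)·1 = p·1+(1-p)·5 ⇒ p(6) = (1-p)(4) ⇒ p = 2/5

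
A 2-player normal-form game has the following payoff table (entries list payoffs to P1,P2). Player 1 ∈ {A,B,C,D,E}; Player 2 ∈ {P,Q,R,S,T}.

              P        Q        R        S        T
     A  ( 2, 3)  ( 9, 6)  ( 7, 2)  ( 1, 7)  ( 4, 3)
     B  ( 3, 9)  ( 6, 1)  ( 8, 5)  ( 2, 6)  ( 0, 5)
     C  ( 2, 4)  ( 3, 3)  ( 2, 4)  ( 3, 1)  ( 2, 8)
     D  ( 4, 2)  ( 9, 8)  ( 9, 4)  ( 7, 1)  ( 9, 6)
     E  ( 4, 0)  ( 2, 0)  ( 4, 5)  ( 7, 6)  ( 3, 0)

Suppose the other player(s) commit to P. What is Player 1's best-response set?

BR_1 = {D,E}

u_1(A vs P) = 2
u_1(B vs P) = 3
u_1(C vs P) = 2
u_1(D vs P) = 4
u_1(E vs P) = 4
max payoff 4 at {D,E}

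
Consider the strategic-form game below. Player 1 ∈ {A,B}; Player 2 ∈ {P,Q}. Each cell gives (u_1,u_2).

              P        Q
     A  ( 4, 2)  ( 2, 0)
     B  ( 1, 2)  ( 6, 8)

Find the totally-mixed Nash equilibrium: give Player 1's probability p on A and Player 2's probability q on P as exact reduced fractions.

(p,q) = (3/4, 4/7)

P1 indiff ⇒ q·4+(1-q)·2 = q·1+(1-q)·6 ⇒ q(3) = (1-q)(4) ⇒ q = 4/7
P2 indiff ⇒ p·2+(1-p)·2 = p·0+(1-p)·8 ⇒ p(2) = (1-p)(6) ⇒ p = 3/4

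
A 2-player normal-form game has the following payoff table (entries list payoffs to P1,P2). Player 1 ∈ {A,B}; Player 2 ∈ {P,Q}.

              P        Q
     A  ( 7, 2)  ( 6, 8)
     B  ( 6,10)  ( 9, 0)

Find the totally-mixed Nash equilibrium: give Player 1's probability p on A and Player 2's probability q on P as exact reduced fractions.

P1 mixes 5/8 on A; P2 mixes 3/4 on P

P1 indiff ⇒ q·7+(1-q)·6 = q·6+(1-q)·9 ⇒ q(1) = (1-q)(3) ⇒ q = 3/4
P2 indiff ⇒ p·2+(1-p)·10 = p·8+(1-p)·0 ⇒ p(-6) = (1-p)(-10) ⇒ p = 5/8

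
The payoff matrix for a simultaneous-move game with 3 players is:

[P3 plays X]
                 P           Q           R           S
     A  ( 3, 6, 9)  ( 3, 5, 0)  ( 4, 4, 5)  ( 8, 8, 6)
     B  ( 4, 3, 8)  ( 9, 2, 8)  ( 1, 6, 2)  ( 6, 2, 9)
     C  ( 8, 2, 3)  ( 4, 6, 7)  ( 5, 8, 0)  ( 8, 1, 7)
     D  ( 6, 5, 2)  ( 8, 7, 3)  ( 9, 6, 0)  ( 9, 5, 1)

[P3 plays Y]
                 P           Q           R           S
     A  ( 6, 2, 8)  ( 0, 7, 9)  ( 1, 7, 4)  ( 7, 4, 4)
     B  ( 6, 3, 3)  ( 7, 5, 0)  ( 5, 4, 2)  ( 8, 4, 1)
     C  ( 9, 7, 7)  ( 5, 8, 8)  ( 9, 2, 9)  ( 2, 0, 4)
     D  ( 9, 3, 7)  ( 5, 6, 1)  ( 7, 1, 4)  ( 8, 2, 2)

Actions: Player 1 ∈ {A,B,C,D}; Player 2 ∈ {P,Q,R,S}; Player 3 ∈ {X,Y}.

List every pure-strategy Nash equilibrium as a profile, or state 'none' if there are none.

(A,P,X): not NE [P1→C gives 8>3; P2→S gives 8>6]
(A,P,Y): not NE [P1→D gives 9>6; P2→R gives 7>2; P3→X gives 9>8]
(A,Q,X): not NE [P1→B gives 9>3; P2→S gives 8>5; P3→Y gives 9>0]
(A,Q,Y): not NE [P1→B gives 7>0]
(A,R,X): not NE [P1→D gives 9>4; P2→S gives 8>4]
(A,R,Y): not NE [P1→C gives 9>1; P3→X gives 5>4]
(A,S,X): not NE [P1→D gives 9>8]
(A,S,Y): not NE [P1→D gives 8>7; P2→R gives 7>4; P3→X gives 6>4]
(B,P,X): not NE [P1→C gives 8>4; P2→R gives 6>3]
(B,P,Y): not NE [P1→D gives 9>6; P2→Q gives 5>3; P3→X gives 8>3]
(B,Q,X): not NE [P2→R gives 6>2]
(B,Q,Y): not NE [P3→X gives 8>0]
(B,R,X): not NE [P1→D gives 9>1]
(B,R,Y): not NE [P1→C gives 9>5; P2→Q gives 5>4]
(B,S,X): not NE [P1→D gives 9>6; P2→R gives 6>2]
(B,S,Y): not NE [P2→Q gives 5>4; P3→X gives 9>1]
(C,P,X): not NE [P2→R gives 8>2; P3→Y gives 7>3]
(C,P,Y): not NE [P2→Q gives 8>7]
(C,Q,X): not NE [P1→B gives 9>4; P2→R gives 8>6; P3→Y gives 8>7]
(C,Q,Y): not NE [P1→B gives 7>5]
(C,R,X): not NE [P1→D gives 9>5; P3→Y gives 9>0]
(C,R,Y): not NE [P2→Q gives 8>2]
(C,S,X): not NE [P1→D gives 9>8; P2→R gives 8>1]
(C,S,Y): not NE [P1→D gives 8>2; P2→Q gives 8>0; P3→X gives 7>4]
(D,P,X): not NE [P1→C gives 8>6; P2→Q gives 7>5; P3→Y gives 7>2]
(D,P,Y): not NE [P2→Q gives 6>3]
(D,Q,X): not NE [P1→B gives 9>8]
(D,Q,Y): not NE [P1→B gives 7>5; P3→X gives 3>1]
(D,R,X): not NE [P2→Q gives 7>6; P3→Y gives 4>0]
(D,R,Y): not NE [P1→C gives 9>7; P2→Q gives 6>1]
(D,S,X): not NE [P2→Q gives 7>5; P3→Y gives 2>1]
(D,S,Y): not NE [P2→Q gives 6>2]

PSNE: ∅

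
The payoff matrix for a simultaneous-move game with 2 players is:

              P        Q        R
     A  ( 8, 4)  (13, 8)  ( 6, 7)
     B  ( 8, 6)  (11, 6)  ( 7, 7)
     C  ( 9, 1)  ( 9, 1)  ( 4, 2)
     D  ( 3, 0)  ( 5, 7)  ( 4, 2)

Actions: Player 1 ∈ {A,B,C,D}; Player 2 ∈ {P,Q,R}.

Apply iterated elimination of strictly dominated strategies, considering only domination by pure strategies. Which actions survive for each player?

Survivors P1:{A,B} P2:{Q,R}

P1 drop D (A beats it: P:8>3 Q:13>5 R:6>4)
P2 drop P (R beats it: A:7>4 B:7>6 C:2>1)
P1 drop C (A beats it: Q:13>9 R:6>4)
P1→{A,B} P2→{Q,R}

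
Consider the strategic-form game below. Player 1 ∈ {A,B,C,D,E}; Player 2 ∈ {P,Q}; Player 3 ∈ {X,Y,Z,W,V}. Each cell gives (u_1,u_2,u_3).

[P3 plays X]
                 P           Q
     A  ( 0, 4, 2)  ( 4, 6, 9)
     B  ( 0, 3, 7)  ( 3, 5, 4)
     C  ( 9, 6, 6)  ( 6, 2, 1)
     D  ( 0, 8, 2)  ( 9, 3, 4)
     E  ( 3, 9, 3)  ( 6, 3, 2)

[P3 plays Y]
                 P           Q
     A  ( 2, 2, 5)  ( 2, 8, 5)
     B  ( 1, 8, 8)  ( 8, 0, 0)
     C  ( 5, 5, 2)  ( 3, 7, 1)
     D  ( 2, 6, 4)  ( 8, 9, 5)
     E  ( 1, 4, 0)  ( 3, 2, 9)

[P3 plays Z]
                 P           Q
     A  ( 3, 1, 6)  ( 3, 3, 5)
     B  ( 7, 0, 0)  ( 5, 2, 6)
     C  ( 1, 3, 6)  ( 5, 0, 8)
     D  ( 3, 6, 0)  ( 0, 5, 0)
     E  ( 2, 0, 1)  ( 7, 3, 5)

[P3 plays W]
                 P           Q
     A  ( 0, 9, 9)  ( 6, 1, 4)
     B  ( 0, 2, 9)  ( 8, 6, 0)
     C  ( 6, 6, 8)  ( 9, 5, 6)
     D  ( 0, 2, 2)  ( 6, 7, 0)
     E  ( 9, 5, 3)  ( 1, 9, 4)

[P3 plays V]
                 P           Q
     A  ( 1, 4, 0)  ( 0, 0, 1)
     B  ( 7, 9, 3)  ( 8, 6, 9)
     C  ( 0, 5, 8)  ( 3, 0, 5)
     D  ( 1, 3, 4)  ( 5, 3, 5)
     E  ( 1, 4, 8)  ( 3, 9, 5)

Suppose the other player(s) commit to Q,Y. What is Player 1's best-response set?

u_1(A vs Q,Y) = 2
u_1(B vs Q,Y) = 8
u_1(C vs Q,Y) = 3
u_1(D vs Q,Y) = 8
u_1(E vs Q,Y) = 3
max payoff 8 at {B,D}

P1 best: {B,D}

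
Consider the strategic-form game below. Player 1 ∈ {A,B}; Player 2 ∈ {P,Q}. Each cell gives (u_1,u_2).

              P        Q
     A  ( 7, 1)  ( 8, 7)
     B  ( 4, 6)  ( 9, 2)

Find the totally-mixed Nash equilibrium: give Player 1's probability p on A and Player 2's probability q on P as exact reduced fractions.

p=2/5, q=1/4

P1 indiff ⇒ q·7+(1-q)·8 = q·4+(1-q)·9 ⇒ q(3) = (1-q)(1) ⇒ q = 1/4
P2 indiff ⇒ p·1+(1-p)·6 = p·7+(1-p)·2 ⇒ p(-6) = (1-p)(-4) ⇒ p = 2/5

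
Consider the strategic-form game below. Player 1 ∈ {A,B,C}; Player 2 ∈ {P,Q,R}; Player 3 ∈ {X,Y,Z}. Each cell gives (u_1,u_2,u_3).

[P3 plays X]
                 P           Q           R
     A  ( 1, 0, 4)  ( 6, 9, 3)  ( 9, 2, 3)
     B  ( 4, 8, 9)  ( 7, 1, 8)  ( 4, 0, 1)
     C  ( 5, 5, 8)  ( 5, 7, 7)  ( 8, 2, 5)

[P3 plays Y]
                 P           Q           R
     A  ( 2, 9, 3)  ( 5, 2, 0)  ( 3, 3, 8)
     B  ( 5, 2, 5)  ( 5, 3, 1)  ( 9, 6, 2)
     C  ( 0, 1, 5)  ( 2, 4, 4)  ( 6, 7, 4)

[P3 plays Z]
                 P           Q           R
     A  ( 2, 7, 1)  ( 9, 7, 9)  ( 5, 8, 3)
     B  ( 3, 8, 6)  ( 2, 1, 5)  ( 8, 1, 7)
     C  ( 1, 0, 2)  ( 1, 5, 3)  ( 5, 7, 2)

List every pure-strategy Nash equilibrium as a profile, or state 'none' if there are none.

PSNE: ∅

(A,P,X): not NE [P1→C gives 5>1; P2→Q gives 9>0]
(A,P,Y): not NE [P1→B gives 5>2; P3→X gives 4>3]
(A,P,Z): not NE [P1→B gives 3>2; P2→R gives 8>7; P3→X gives 4>1]
(A,Q,X): not NE [P1→B gives 7>6; P3→Z gives 9>3]
(A,Q,Y): not NE [P2→P gives 9>2; P3→Z gives 9>0]
(A,Q,Z): not NE [P2→R gives 8>7]
(A,R,X): not NE [P2→Q gives 9>2; P3→Y gives 8>3]
(A,R,Y): not NE [P1→B gives 9>3; P2→P gives 9>3]
(A,R,Z): not NE [P1→B gives 8>5; P3→Y gives 8>3]
(B,P,X): not NE [P1→C gives 5>4]
(B,P,Y): not NE [P2→R gives 6>2; P3→X gives 9>5]
(B,P,Z): not NE [P3→X gives 9>6]
(B,Q,X): not NE [P2→P gives 8>1]
(B,Q,Y): not NE [P2→R gives 6>3; P3→X gives 8>1]
(B,Q,Z): not NE [P1→A gives 9>2; P2→P gives 8>1; P3→X gives 8>5]
(B,R,X): not NE [P1→A gives 9>4; P2→P gives 8>0; P3→Z gives 7>1]
(B,R,Y): not NE [P3→Z gives 7>2]
(B,R,Z): not NE [P2→P gives 8>1]
(C,P,X): not NE [P2→Q gives 7>5]
(C,P,Y): not NE [P1→B gives 5>0; P2→R gives 7>1; P3→X gives 8>5]
(C,P,Z): not NE [P1→B gives 3>1; P2→R gives 7>0; P3→X gives 8>2]
(C,Q,X): not NE [P1→B gives 7>5]
(C,Q,Y): not NE [P1→B gives 5>2; P2→R gives 7>4; P3→X gives 7>4]
(C,Q,Z): not NE [P1→A gives 9>1; P2→R gives 7>5; P3→X gives 7>3]
(C,R,X): not NE [P1→A gives 9>8; P2→Q gives 7>2]
(C,R,Y): not NE [P1→B gives 9>6; P3→X gives 5>4]
(C,R,Z): not NE [P1→B gives 8>5; P3→X gives 5>2]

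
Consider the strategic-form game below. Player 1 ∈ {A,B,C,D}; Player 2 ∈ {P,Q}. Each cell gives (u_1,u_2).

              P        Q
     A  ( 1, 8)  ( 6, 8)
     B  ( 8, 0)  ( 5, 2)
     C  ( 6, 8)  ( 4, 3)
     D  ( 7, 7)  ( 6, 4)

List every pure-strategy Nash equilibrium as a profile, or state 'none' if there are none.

PSNE = {(A,Q)}

(A,P): not NE [P1→B gives 8>1]
(A,Q): NE
(B,P): not NE [P2→Q gives 2>0]
(B,Q): not NE [P1→D gives 6>5]
(C,P): not NE [P1→B gives 8>6]
(C,Q): not NE [P1→D gives 6>4; P2→P gives 8>3]
(D,P): not NE [P1→B gives 8>7]
(D,Q): not NE [P2→P gives 7>4]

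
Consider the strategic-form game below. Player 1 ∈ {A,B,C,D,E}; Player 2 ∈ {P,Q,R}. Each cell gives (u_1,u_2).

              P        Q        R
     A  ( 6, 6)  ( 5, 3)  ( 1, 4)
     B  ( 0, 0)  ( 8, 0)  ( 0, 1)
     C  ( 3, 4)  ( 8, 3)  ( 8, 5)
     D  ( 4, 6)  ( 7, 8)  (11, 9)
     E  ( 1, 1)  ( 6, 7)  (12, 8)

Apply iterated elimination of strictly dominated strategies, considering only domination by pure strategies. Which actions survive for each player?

Survivors P1:{A,D,E} P2:{P,R}

P2 drop Q (R beats it: A:4>3 B:1>0 C:5>3 D:9>8 E:8>7)
P1 drop B (A beats it: P:6>0 R:1>0)
P1 drop C (D beats it: P:4>3 R:11>8)
P1→{A,D,E} P2→{P,R}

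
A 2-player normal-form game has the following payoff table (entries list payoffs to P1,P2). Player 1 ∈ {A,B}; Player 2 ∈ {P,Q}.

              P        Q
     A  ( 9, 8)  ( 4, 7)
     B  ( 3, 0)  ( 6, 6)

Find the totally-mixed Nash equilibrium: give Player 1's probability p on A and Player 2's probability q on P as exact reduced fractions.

p=6/7, q=1/4

P1 indiff ⇒ q·9+(1-q)·4 = q·3+(1-q)·6 ⇒ q(6) = (1-q)(2) ⇒ q = 1/4
P2 indiff ⇒ p·8+(1-p)·0 = p·7+(1-p)·6 ⇒ p(1) = (1-p)(6) ⇒ p = 6/7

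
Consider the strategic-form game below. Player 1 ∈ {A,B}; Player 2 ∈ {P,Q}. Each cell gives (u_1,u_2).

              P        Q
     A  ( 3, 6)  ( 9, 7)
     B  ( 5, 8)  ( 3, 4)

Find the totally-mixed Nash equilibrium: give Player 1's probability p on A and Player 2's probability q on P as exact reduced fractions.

P1 indiff ⇒ q·3+(1-q)·9 = q·5+(1-q)·3 ⇒ q(-2) = (1-q)(-6) ⇒ q = 3/4
P2 indiff ⇒ p·6+(1-p)·8 = p·7+(1-p)·4 ⇒ p(-1) = (1-p)(-4) ⇒ p = 4/5

P1 mixes 4/5 on A; P2 mixes 3/4 on P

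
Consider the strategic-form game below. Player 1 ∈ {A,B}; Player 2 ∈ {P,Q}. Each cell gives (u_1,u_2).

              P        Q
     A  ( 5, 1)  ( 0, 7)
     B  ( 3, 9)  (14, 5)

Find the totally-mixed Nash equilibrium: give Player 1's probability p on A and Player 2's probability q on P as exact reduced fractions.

P1 mixes 2/5 on A; P2 mixes 7/8 on P

P1 indiff ⇒ q·5+(1-q)·0 = q·3+(1-q)·14 ⇒ q(2) = (1-q)(14) ⇒ q = 7/8
P2 indiff ⇒ p·1+(1-p)·9 = p·7+(1-p)·5 ⇒ p(-6) = (1-p)(-4) ⇒ p = 2/5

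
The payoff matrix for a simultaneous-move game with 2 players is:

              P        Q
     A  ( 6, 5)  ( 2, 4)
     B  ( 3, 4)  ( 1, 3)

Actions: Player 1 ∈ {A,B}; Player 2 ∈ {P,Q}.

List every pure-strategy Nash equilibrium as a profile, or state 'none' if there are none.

NE set: (A,P)

(A,P): NE
(A,Q): not NE [P2→P gives 5>4]
(B,P): not NE [P1→A gives 6>3]
(B,Q): not NE [P1→A gives 2>1; P2→P gives 4>3]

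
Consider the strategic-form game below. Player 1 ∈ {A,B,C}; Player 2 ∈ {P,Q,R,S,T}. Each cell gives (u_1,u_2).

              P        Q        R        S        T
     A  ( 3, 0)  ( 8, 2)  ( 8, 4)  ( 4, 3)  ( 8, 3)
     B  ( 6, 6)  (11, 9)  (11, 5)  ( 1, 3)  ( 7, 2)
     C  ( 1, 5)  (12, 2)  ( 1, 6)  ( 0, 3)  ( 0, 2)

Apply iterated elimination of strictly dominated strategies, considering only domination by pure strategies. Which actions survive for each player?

Remaining: P1:{B,C} P2:{P,Q,R}

P2 drop S (R beats it: A:4>3 B:5>3 C:6>3)
P2 drop T (R beats it: A:4>3 B:5>2 C:6>2)
P1 drop A (B beats it: P:6>3 Q:11>8 R:11>8)
P1→{B,C} P2→{P,Q,R}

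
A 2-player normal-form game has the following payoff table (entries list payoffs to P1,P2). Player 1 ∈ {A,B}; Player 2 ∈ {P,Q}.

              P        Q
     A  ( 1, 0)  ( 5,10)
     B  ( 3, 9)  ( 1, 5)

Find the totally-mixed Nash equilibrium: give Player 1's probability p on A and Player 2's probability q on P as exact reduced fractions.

p=2/7, q=2/3

P1 indiff ⇒ q·1+(1-q)·5 = q·3+(1-q)·1 ⇒ q(-2) = (1-q)(-4) ⇒ q = 2/3
P2 indiff ⇒ p·0+(1-p)·9 = p·10+(1-p)·5 ⇒ p(-10) = (1-p)(-4) ⇒ p = 2/7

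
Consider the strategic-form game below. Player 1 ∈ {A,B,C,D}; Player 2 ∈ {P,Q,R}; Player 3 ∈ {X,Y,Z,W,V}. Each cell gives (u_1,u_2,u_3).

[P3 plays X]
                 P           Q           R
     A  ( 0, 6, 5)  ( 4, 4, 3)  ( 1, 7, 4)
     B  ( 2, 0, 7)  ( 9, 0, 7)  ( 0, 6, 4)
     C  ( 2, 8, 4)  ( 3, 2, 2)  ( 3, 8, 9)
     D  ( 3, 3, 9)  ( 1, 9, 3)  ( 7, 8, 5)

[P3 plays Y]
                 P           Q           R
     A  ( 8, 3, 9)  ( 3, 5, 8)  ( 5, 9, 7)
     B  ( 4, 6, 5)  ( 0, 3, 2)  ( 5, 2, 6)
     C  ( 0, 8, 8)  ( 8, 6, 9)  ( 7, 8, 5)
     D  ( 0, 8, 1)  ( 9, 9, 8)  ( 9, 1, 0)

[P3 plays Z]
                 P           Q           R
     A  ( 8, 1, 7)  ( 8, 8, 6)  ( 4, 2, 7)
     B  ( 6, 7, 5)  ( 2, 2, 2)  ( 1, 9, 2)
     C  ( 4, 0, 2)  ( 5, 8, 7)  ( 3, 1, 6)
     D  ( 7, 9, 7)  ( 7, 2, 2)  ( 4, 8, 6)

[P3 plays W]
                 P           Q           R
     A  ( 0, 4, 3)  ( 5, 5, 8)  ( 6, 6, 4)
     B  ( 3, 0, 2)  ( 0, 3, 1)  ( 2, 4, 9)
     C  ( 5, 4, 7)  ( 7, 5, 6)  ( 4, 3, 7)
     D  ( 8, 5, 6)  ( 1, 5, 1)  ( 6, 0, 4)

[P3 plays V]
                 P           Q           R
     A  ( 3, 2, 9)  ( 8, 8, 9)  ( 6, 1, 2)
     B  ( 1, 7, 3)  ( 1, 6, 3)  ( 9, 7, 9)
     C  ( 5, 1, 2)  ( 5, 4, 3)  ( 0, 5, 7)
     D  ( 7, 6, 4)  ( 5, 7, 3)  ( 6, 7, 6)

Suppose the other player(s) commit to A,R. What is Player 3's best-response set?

u_3(X vs A,R) = 4
u_3(Y vs A,R) = 7
u_3(Z vs A,R) = 7
u_3(W vs A,R) = 4
u_3(V vs A,R) = 2
max payoff 7 at {Y,Z}

argmax u_3 = {Y,Z}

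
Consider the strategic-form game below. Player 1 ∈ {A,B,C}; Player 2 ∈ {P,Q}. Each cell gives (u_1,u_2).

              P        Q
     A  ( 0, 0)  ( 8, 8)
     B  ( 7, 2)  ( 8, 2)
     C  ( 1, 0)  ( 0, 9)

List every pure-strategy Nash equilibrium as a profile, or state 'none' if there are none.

NE set: (A,Q), (B,P), (B,Q)

(A,P): not NE [P1→B gives 7>0; P2→Q gives 8>0]
(A,Q): NE
(B,P): NE
(B,Q): NE
(C,P): not NE [P1→B gives 7>1; P2→Q gives 9>0]
(C,Q): not NE [P1→B gives 8>0]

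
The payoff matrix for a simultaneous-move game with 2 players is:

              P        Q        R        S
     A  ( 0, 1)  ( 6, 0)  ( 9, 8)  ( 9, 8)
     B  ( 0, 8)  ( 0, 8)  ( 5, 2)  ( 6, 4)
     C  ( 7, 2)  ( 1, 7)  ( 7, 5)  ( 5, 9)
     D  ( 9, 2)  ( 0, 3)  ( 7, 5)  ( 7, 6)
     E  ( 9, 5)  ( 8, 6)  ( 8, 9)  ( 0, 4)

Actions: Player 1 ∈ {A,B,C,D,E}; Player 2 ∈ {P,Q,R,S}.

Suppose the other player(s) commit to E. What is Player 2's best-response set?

BR_2 = {R}

u_2(P vs E) = 5
u_2(Q vs E) = 6
u_2(R vs E) = 9
u_2(S vs E) = 4
max payoff 9 at {R}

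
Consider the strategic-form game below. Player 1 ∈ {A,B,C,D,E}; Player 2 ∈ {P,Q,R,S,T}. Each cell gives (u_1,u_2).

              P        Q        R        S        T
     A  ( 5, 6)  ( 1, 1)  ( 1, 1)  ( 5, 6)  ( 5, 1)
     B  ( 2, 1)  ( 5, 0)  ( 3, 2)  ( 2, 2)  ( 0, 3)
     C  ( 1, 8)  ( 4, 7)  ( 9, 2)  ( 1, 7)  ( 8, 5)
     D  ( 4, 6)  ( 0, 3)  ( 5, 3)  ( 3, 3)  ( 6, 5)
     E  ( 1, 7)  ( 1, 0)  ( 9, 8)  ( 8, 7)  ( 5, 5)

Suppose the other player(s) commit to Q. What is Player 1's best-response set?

u_1(A vs Q) = 1
u_1(B vs Q) = 5
u_1(C vs Q) = 4
u_1(D vs Q) = 0
u_1(E vs Q) = 1
max payoff 5 at {B}

BR_1 = {B}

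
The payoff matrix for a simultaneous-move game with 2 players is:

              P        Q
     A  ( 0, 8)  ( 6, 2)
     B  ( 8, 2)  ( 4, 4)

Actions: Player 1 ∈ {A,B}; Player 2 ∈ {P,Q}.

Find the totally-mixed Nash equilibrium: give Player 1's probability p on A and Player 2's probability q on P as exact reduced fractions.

p=1/4, q=1/5

P1 indiff ⇒ q·0+(1-q)·6 = q·8+(1-q)·4 ⇒ q(-8) = (1-q)(-2) ⇒ q = 1/5
P2 indiff ⇒ p·8+(1-p)·2 = p·2+(1-p)·4 ⇒ p(6) = (1-p)(2) ⇒ p = 1/4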